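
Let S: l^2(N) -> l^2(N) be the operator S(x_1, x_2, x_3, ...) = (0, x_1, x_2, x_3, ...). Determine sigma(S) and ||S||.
sigma(S) = closed disk {z in C : |z| ≤ 1}; ||S|| = 1

S is the unit right shift on l^2(N). ||S x||^2 = sum_{k≥1} |x_k|^2 = ||x||^2, so ||S|| = 1 and sigma(S) ⊂ {|z| ≤ 1}. For any |lambda| < 1, the equation (S - lambda I) x = 0 forces x_1 = 0, then x_k = lambda x_{k+1} ⇒ x = 0, so S has no eigenvalues. But (S - lambda I) is not surjective for |lambda| < 1: solving (S - lambda I) x = e_1 would require x_n proportional to lambda^(-n), which is not in l^2. So every |lambda| < 1 lies in the residual spectrum. The boundary |lambda| = 1 is in the approximate point spectrum (the spectrum is closed). Hence sigma(S) is the closed disk of radius 1.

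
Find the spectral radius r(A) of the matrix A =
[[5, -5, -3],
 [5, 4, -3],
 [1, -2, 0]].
r(A) ≈ 5.9814

The eigenvalues of A are the roots of its characteristic polynomial. With M = A (coefficients from the trace, the sum of principal 2x2 minors, and det A):
  p(λ) = det(λ I - M) = λ^3 - 9λ^2 + 42λ - 27.
No integer candidate from the rational root theorem (±divisors of 27) is a root, so the roots are irrational. The cubic discriminant is Δ = -68175 < 0, so there is one real root and a complex-conjugate pair. p(0) = -27 and p(1) = 7 have opposite signs, so a root lies in (0, 1); Newton's method refines it to λ ≈ 0.7547. Dividing out (λ - (0.7547)) leaves approximately λ^2 - 8.2453λ + 35.7775. For λ^2 - 8.2453λ + 35.7775 the discriminant is -75.1246. It is negative, so the remaining roots are the complex-conjugate pair λ ≈ 4.1227 ± 4.3337i. Their product equals the constant term, so |λ|^2 ≈ 35.7775 and |λ| ≈ 5.9814.
Thus the eigenvalues (to 4 decimals) are 0.7547 (modulus 0.7547); 4.1227 ± 4.3337i (modulus 5.9814). The spectral radius is the largest modulus: r(A) ≈ 5.9814. (Cross-check: r(A) ≤ ||A||_2 ≈ 8.4225; equality holds whenever A is normal, though it can also hold for some non-normal A.)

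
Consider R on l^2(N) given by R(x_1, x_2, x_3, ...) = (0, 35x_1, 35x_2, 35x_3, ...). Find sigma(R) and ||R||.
sigma(R) = closed disk {z in C : |z| ≤ 35}; ||R|| = 35

Note R = 35·U where U is the unit right shift (U x)_k = x_{k-1} (with x_0 := 0); so ||R|| = 35||U|| and sigma(R) = 35·sigma(U). ||R x||^2 = sum_{k≥1} |35x_k|^2 = 1225||x||^2, so ||R|| = 35 and sigma(R) ⊂ {|z| ≤ 35}. For any |lambda| < 35, the equation (R - lambda I) x = 0 forces x_1 = 0, then 35x_k = lambda x_{k+1} ⇒ x = 0, so R has no eigenvalues. But (R - lambda I) is not surjective for |lambda| < 35: solving (R - lambda I) x = e_1 would require x_n proportional to (lambda/35)^(-n), which is not in l^2. So every |lambda| < 35 lies in the residual spectrum. The boundary |lambda| = 35 is in the approximate point spectrum (the spectrum is closed). Hence sigma(R) is the closed disk of radius 35.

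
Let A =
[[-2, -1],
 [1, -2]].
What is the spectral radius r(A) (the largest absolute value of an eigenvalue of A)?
r(A) = sqrt(5) ≈ 2.2361

The eigenvalues of A are the roots of its characteristic polynomial. With M = A (coefficients from the trace and determinant):
  p(λ) = det(λ I - M) = λ^2 + 4λ + 5.
For λ^2 + 4λ + 5 the discriminant is -4. It is negative, so the roots are the complex-conjugate pair λ = -2 ± (sqrt(4)/2) i ≈ -2 ± 1i. For a conjugate pair the product of the roots equals the constant term, so |λ|^2 = 5 and |λ| = sqrt(5) ≈ 2.2361.
Thus the eigenvalues (to 4 decimals) are -2 ± 1i (modulus 2.2361). The spectral radius is the largest modulus: r(A) = sqrt(5) ≈ 2.2361. (Cross-check: r(A) ≤ ||A||_2 ≈ 2.2361; equality holds whenever A is normal, though it can also hold for some non-normal A.)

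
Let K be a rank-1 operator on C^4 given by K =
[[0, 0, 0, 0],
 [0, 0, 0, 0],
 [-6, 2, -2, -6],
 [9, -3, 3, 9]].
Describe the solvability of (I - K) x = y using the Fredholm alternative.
(I - K) is invertible (det(I - K) = -6 ≠ 0), so for every y in C^4 the equation (I - K) x = y has a unique solution.

K has rank 1, so it is an outer product K = u v^T: every row of K is a multiple of one row vector. Reading off the entries, u = (0, 0, 2, -3) and v = (-3, 1, -1, -3) (row i of K equals u_i·v^T). A rank-one matrix u v^T satisfies K u = u (v·u) and kills the (3)-dimensional subspace v^⊥, so its characteristic polynomial is lambda^3 (lambda - v·u) with v·u = tr K = 7. Hence the eigenvalues of I - K are 1 (multiplicity 3) and 1 - (7) = -6, so det(I - K) = -6. (Direct check: I - K =
[[1, 0, 0, 0],
 [0, 1, 0, 0],
 [6, -2, 3, 6],
 [-9, 3, -3, -8]]
has determinant -6.) The finite-dimensional Fredholm alternative says: either (I - K) is invertible, or ker(I - K) ≠ {0} and then range(I - K) = ker((I - K)^*)^⊥, with dim ker(I - K) = dim ker((I - K)^*). Since det(I - K) ≠ 0, 1 is not an eigenvalue of K and ker(I - K) = {0}, so we are in the first case: for every y there is a unique x = (I - K)^(-1) y. Explicitly, by the Sherman–Morrison formula, (I - u v^T)^(-1) = I + u v^T/(1 - v·u), i.e. (I - K)^(-1) = I + K/(-6).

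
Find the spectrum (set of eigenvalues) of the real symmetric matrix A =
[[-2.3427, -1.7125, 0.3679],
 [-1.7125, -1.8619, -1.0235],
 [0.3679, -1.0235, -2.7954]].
sigma(A) ≈ {-4, -3, 0}

A is real symmetric, so its spectrum consists of real eigenvalues. Expanding the characteristic polynomial of the displayed matrix gives
  det(λ I - A) = p(λ) = λ^3 + (7)λ^2 + (12)λ + (0).
Solving p(λ) = 0 yields eigenvalues ≈ -4, -3, 0. (A is shown rounded to 4 decimals, so these recover the underlying integer eigenvalues to within that precision.)
Verification: the trace of A = -7 equals the sum of eigenvalues -7, and det(A) ≈ 0.0005 matches the eigenvalue product 0.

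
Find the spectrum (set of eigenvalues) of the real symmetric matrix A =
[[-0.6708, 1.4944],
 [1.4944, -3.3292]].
sigma(A) ≈ {-4, 0}

A is real symmetric, so its spectrum consists of real eigenvalues. Expanding the characteristic polynomial of the displayed matrix gives
  det(λ I - A) = p(λ) = λ^2 + (4)λ + (0).
Solving p(λ) = 0 yields eigenvalues ≈ -4, 0. (A is shown rounded to 4 decimals, so these recover the underlying integer eigenvalues to within that precision.)
Verification: the trace of A = -4 equals the sum of eigenvalues -4, and det(A) ≈ -0.0000 matches the eigenvalue product 0.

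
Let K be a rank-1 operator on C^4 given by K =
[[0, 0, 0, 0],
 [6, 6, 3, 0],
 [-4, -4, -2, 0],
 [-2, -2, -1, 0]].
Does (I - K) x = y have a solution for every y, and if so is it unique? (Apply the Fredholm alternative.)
(I - K) is invertible (det(I - K) = -3 ≠ 0), so for every y in C^4 the equation (I - K) x = y has a unique solution.

K has rank 1, so it is an outer product K = u v^T: every row of K is a multiple of one row vector. Reading off the entries, u = (0, -3, 2, 1) and v = (-2, -2, -1, 0) (row i of K equals u_i·v^T). A rank-one matrix u v^T satisfies K u = u (v·u) and kills the (3)-dimensional subspace v^⊥, so its characteristic polynomial is lambda^3 (lambda - v·u) with v·u = tr K = 4. Hence the eigenvalues of I - K are 1 (multiplicity 3) and 1 - (4) = -3, so det(I - K) = -3. (Direct check: I - K =
[[1, 0, 0, 0],
 [-6, -5, -3, 0],
 [4, 4, 3, 0],
 [2, 2, 1, 1]]
has determinant -3.) The finite-dimensional Fredholm alternative says: either (I - K) is invertible, or ker(I - K) ≠ {0} and then range(I - K) = ker((I - K)^*)^⊥, with dim ker(I - K) = dim ker((I - K)^*). Since det(I - K) ≠ 0, 1 is not an eigenvalue of K and ker(I - K) = {0}, so we are in the first case: for every y there is a unique x = (I - K)^(-1) y. Explicitly, by the Sherman–Morrison formula, (I - u v^T)^(-1) = I + u v^T/(1 - v·u), i.e. (I - K)^(-1) = I + K/(-3).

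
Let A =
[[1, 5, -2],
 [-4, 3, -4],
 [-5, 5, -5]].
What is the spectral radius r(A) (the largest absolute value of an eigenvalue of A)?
r(A) = sqrt(15) ≈ 3.873

The eigenvalues of A are the roots of its characteristic polynomial. With M = A (coefficients from the trace, the sum of principal 2x2 minors, and det A):
  p(λ) = det(λ I - M) = λ^3 + λ^2 + 13λ - 15.
By the rational root theorem any rational root is an integer divisor of 15. Testing λ = 1: p(1) = 1 + 1 + 13 - 15 = 0, so λ = 1 is a root. Dividing out (λ - 1) leaves p(λ) = (λ - 1)(λ^2 + 2λ + 15). For λ^2 + 2λ + 15 the discriminant is -56. It is negative, so the roots are the complex-conjugate pair λ = -1 ± (sqrt(56)/2) i ≈ -1 ± 3.7417i. For a conjugate pair the product of the roots equals the constant term, so |λ|^2 = 15 and |λ| = sqrt(15) ≈ 3.873.
Thus the eigenvalues (to 4 decimals) are -1 ± 3.7417i (modulus 3.873); 1 (modulus 1). The spectral radius is the largest modulus: r(A) = sqrt(15) ≈ 3.873. (Cross-check: r(A) ≤ ||A||_2 ≈ 11.3284; equality holds whenever A is normal, though it can also hold for some non-normal A.)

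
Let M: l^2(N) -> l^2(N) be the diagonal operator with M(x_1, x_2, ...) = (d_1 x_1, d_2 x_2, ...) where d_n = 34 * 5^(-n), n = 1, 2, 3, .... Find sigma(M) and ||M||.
sigma(M) = {34 * 5^(-n) : n ≥ 1} ∪ {0}; ||M|| = 34/5

A bounded diagonal operator on l^2 with diagonal entries d_n has spectrum equal to the closure of {d_n : n ≥ 1}: every d_n is an eigenvalue (with eigenvector e_n), so {d_n} ⊂ sigma(M); the spectrum is closed, so its closure is too; and for lambda not in the closure, (M - lambda I) has bounded inverse (the diagonal entries 1/(d_n - lambda) are bounded). For our sequence d_n = 34 * 5^(-n), n = 1, 2, 3, ...:
  - {d_n} = {34 * 5^(-n) : n ≥ 1}; the only limit point is 0
  - closure = {34 * 5^(-n) : n ≥ 1} ∪ {0}
For the norm: a diagonal operator has ||M|| = sup_n |d_n|. Here d_n = 34 * 5^(-n) is positive and decreasing, so sup_n |d_n| = d_1 = 34/5. So ||M|| = 34/5.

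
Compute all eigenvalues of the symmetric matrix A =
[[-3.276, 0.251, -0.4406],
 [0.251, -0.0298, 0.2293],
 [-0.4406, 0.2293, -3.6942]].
sigma(A) ≈ {-4, -3, 0}

A is real symmetric, so its spectrum consists of real eigenvalues. Expanding the characteristic polynomial of the displayed matrix gives
  det(λ I - A) = p(λ) = λ^3 + (7)λ^2 + (12)λ + (0).
Solving p(λ) = 0 yields eigenvalues ≈ -4, -3, 0. (A is shown rounded to 4 decimals, so these recover the underlying integer eigenvalues to within that precision.)
Verification: the trace of A = -7 equals the sum of eigenvalues -7, and det(A) ≈ -0.0006 matches the eigenvalue product 0.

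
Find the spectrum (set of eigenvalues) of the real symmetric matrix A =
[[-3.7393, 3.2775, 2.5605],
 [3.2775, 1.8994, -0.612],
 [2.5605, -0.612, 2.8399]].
sigma(A) ≈ {-6, 3, 4}

A is real symmetric, so its spectrum consists of real eigenvalues. Expanding the characteristic polynomial of the displayed matrix gives
  det(λ I - A) = p(λ) = λ^3 + (-1)λ^2 + (-30)λ + (72).
Solving p(λ) = 0 yields eigenvalues ≈ -6, 3, 4. (A is shown rounded to 4 decimals, so these recover the underlying integer eigenvalues to within that precision.)
Verification: the trace of A = 1 equals the sum of eigenvalues 1, and det(A) ≈ -72.0005 matches the eigenvalue product -72.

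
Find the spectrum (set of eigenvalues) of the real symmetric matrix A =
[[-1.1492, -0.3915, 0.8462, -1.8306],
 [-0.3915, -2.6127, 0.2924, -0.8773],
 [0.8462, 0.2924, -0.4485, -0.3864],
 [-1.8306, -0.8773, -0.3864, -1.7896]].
sigma(A) ≈ {-4, -2, -1, 1}

A is real symmetric, so its spectrum consists of real eigenvalues. Expanding the characteristic polynomial of the displayed matrix gives
  det(λ I - A) = p(λ) = λ^4 + (6)λ^3 + (7)λ^2 + (-6.0011)λ + (-8.0012).
Solving p(λ) = 0 yields eigenvalues ≈ -4, -2, -1, 1. (A is shown rounded to 4 decimals, so these recover the underlying integer eigenvalues to within that precision.)
Verification: the trace of A = -6 equals the sum of eigenvalues -6, and det(A) ≈ -8.0012 matches the eigenvalue product -8.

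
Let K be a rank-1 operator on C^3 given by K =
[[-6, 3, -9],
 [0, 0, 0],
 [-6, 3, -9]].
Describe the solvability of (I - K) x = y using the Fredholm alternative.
(I - K) is invertible (det(I - K) = 16 ≠ 0), so for every y in C^3 the equation (I - K) x = y has a unique solution.

K has rank 1, so it is an outer product K = u v^T: every row of K is a multiple of one row vector. Reading off the entries, u = (3, 0, 3) and v = (-2, 1, -3) (row i of K equals u_i·v^T). A rank-one matrix u v^T satisfies K u = u (v·u) and kills the (2)-dimensional subspace v^⊥, so its characteristic polynomial is lambda^2 (lambda - v·u) with v·u = tr K = -15. Hence the eigenvalues of I - K are 1 (multiplicity 2) and 1 - (-15) = 16, so det(I - K) = 16. (Direct check: I - K =
[[7, -3, 9],
 [0, 1, 0],
 [6, -3, 10]]
has determinant 16.) The finite-dimensional Fredholm alternative says: either (I - K) is invertible, or ker(I - K) ≠ {0} and then range(I - K) = ker((I - K)^*)^⊥, with dim ker(I - K) = dim ker((I - K)^*). Since det(I - K) ≠ 0, 1 is not an eigenvalue of K and ker(I - K) = {0}, so we are in the first case: for every y there is a unique x = (I - K)^(-1) y. Explicitly, by the Sherman–Morrison formula, (I - u v^T)^(-1) = I + u v^T/(1 - v·u), i.e. (I - K)^(-1) = I + K/(16).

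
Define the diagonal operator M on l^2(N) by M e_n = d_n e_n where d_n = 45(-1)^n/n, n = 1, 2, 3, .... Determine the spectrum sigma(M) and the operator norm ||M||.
sigma(M) = {45(-1)^n/n : n ≥ 1} ∪ {0}; ||M|| = 45

A bounded diagonal operator on l^2 with diagonal entries d_n has spectrum equal to the closure of {d_n : n ≥ 1}: every d_n is an eigenvalue (with eigenvector e_n), so {d_n} ⊂ sigma(M); the spectrum is closed, so its closure is too; and for lambda not in the closure, (M - lambda I) has bounded inverse (the diagonal entries 1/(d_n - lambda) are bounded). For our sequence d_n = 45(-1)^n/n, n = 1, 2, 3, ...:
  - {d_n} = {45(-1)^n/n : n ≥ 1}; the only limit point is 0
  - closure = {45(-1)^n/n : n ≥ 1} ∪ {0}
For the norm: a diagonal operator has ||M|| = sup_n |d_n|. Here |d_n| = 45/n is decreasing, so sup_n |d_n| = |d_1| = 45. So ||M|| = 45.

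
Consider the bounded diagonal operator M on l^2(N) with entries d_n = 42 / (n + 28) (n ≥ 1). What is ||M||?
||M|| = 42/29 (attained at n = 1)

For M diagonal, ||M|| = sup_n |d_n| = sup_n 42/(n + 28). This is positive and strictly decreasing in n, so the supremum is attained at n = 1: d_1 = 42/(1 + 28) = 42/29. Hence ||M|| = 42/29.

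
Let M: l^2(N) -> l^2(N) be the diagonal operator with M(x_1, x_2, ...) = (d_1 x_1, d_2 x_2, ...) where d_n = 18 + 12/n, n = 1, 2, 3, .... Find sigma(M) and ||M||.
sigma(M) = {18 + 12/n : n ≥ 1} ∪ {18}; ||M|| = 30

A bounded diagonal operator on l^2 with diagonal entries d_n has spectrum equal to the closure of {d_n : n ≥ 1}: every d_n is an eigenvalue (with eigenvector e_n), so {d_n} ⊂ sigma(M); the spectrum is closed, so its closure is too; and for lambda not in the closure, (M - lambda I) has bounded inverse (the diagonal entries 1/(d_n - lambda) are bounded). For our sequence d_n = 18 + 12/n, n = 1, 2, 3, ...:
  - {d_n} = {18 + 12/n : n ≥ 1}; the only limit point is 18
  - closure = {18 + 12/n : n ≥ 1} ∪ {18}
For the norm: a diagonal operator has ||M|| = sup_n |d_n|. Here d_n = 18 + 12/n is positive and decreasing, so sup_n |d_n| = d_1 = 18 + 12 = 30. So ||M|| = 30.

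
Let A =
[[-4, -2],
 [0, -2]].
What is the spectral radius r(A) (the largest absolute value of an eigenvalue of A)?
r(A) = 4

The eigenvalues of A are the roots of its characteristic polynomial. With M = A (coefficients from the trace and determinant):
  p(λ) = det(λ I - M) = λ^2 + 6λ + 8.
For λ^2 + 6λ + 8 the discriminant is 4. It is a perfect square (2^2), so the roots are rational: λ = (-6 ± 2)/2 = -2, -4.
Thus the eigenvalues (to 4 decimals) are -2 (modulus 2); -4 (modulus 4). The spectral radius is the largest modulus: r(A) = 4. (Cross-check: r(A) ≤ ||A||_2 ≈ 4.5765; equality holds whenever A is normal, though it can also hold for some non-normal A.)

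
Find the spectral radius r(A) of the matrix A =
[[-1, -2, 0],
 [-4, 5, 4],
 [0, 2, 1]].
r(A) ≈ 7.2498

The eigenvalues of A are the roots of its characteristic polynomial. With M = A (coefficients from the trace, the sum of principal 2x2 minors, and det A):
  p(λ) = det(λ I - M) = λ^3 - 5λ^2 - 17λ + 5.
No integer candidate from the rational root theorem (±divisors of 5) is a root, so the roots are irrational. The cubic discriminant is Δ = 36352 > 0, so there are three distinct real roots. p(-3) = -16 and p(-2) = 11 have opposite signs, so a root lies in (-3, -2); Newton's method refines it to λ ≈ -2.5231. p(0) = 5 and p(1) = -16 have opposite signs, so a root lies in (0, 1); Newton's method refines it to λ ≈ 0.2733. p(7) = -16 and p(8) = 61 have opposite signs, so a root lies in (7, 8); Newton's method refines it to λ ≈ 7.2498. Check (Vieta): the three roots sum to 5, matching tr M = 5.
Thus the eigenvalues (to 4 decimals) are -2.5231 (modulus 2.5231); 0.2733 (modulus 0.2733); 7.2498 (modulus 7.2498). The spectral radius is the largest modulus: r(A) ≈ 7.2498. (Cross-check: r(A) ≤ ||A||_2 ≈ 7.8327; equality holds whenever A is normal, though it can also hold for some non-normal A.)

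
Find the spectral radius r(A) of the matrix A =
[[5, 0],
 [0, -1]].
r(A) = 5

The eigenvalues of A are the roots of its characteristic polynomial. With M = A (coefficients from the trace and determinant):
  p(λ) = det(λ I - M) = λ^2 - 4λ - 5.
For λ^2 - 4λ - 5 the discriminant is 36. It is a perfect square (6^2), so the roots are rational: λ = (4 ± 6)/2 = 5, -1.
Thus the eigenvalues (to 4 decimals) are 5 (modulus 5); -1 (modulus 1). The spectral radius is the largest modulus: r(A) = 5. (Cross-check: r(A) ≤ ||A||_2 ≈ 5; equality holds whenever A is normal, though it can also hold for some non-normal A.)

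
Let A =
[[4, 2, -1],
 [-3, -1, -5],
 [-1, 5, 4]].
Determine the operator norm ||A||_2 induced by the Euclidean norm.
||A||_2 ≈ 7.8815 (= sqrt(largest eigenvalue of A^T A))

||A||_2 = sigma_max(A) = sqrt(lambda_max(A^T A)). Form the symmetric matrix M = A^T A =
[[26, 6, 7],
 [6, 30, 23],
 [7, 23, 42]].
Its characteristic polynomial (trace, sum of principal 2x2 minors, determinant of M give the coefficients) is
  p(λ) = det(λ I - M) = λ^3 - 98λ^2 + 2518λ - 17956.
No integer candidate from the rational root theorem (±divisors of 17956) is a root, so the roots are irrational. The cubic discriminant is Δ = 483368800 > 0, so there are three distinct real roots. p(12) = -124 and p(13) = 413 have opposite signs, so a root lies in (12, 13); Newton's method refines it to λ ≈ 12.212. p(23) = 283 and p(24) = -148 have opposite signs, so a root lies in (23, 24); Newton's method refines it to λ ≈ 23.6706. p(62) = -224 and p(63) = 1763 have opposite signs, so a root lies in (62, 63); Newton's method refines it to λ ≈ 62.1174. Check (Vieta): the three roots sum to 98, matching tr M = 98.
So the eigenvalues of A^T A are ≈ 12.212, 23.6706, 62.1174 (all ≥ 0, as they must be for A^T A). The largest is λ_max ≈ 62.1174, hence ||A||_2 = sqrt(λ_max) ≈ 7.8815.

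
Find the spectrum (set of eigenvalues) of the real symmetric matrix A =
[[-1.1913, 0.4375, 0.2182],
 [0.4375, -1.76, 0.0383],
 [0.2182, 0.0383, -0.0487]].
sigma(A) ≈ {-2, -1, 0}

A is real symmetric, so its spectrum consists of real eigenvalues. Expanding the characteristic polynomial of the displayed matrix gives
  det(λ I - A) = p(λ) = λ^3 + (3)λ^2 + (2)λ + (0).
Solving p(λ) = 0 yields eigenvalues ≈ -2, -1, 0. (A is shown rounded to 4 decimals, so these recover the underlying integer eigenvalues to within that precision.)
Verification: the trace of A = -3 equals the sum of eigenvalues -3, and det(A) ≈ 0.0001 matches the eigenvalue product 0.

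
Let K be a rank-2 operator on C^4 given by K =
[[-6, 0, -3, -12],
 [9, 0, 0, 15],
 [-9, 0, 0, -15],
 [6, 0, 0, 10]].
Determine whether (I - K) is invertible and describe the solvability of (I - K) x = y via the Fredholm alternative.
(I - K) is invertible (det(I - K) = -18 ≠ 0), so for every y in C^4 the equation (I - K) x = y has a unique solution.

K has rank 2 and factors as K = U V^T = u1 v1^T + u2 v2^T with u1 = (2, -3, 3, -2), v1 = (-3, 0, 3, -3), u2 = (-3, 3, -3, 2), v2 = (0, 0, 3, 2) (multiplying out reproduces the displayed K). The nonzero eigenvalues of U V^T coincide with those of the 2 x 2 matrix G = V^T U = [[v1·u1, v1·u2], [v2·u1, v2·u2]] = [[9, -6], [5, -5]], and by the Sylvester determinant identity det(I_4 - U V^T) = det(I_2 - V^T U) = det([[-8, 6], [-5, 6]]) = (-8)(6) - (6)(-5) = -18. (Direct check: I - K =
[[7, 0, 3, 12],
 [-9, 1, 0, -15],
 [9, 0, 1, 15],
 [-6, 0, 0, -9]]
has determinant -18.) The finite-dimensional Fredholm alternative says: either (I - K) is invertible, or ker(I - K) ≠ {0} and then range(I - K) = ker((I - K)^*)^⊥, with dim ker(I - K) = dim ker((I - K)^*). Since det(I - K) ≠ 0, 1 is not an eigenvalue of K and ker(I - K) = {0}, so we are in the first case: for every y there is a unique x = (I - K)^(-1) y. (Explicitly, by the Woodbury identity, (I - U V^T)^(-1) = I + U (I_2 - G)^(-1) V^T.)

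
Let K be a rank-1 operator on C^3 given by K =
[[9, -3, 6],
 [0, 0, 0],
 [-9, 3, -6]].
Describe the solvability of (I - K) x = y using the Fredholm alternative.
(I - K) is invertible (det(I - K) = -2 ≠ 0), so for every y in C^3 the equation (I - K) x = y has a unique solution.

K has rank 1, so it is an outer product K = u v^T: every row of K is a multiple of one row vector. Reading off the entries, u = (3, 0, -3) and v = (3, -1, 2) (row i of K equals u_i·v^T). A rank-one matrix u v^T satisfies K u = u (v·u) and kills the (2)-dimensional subspace v^⊥, so its characteristic polynomial is lambda^2 (lambda - v·u) with v·u = tr K = 3. Hence the eigenvalues of I - K are 1 (multiplicity 2) and 1 - (3) = -2, so det(I - K) = -2. (Direct check: I - K =
[[-8, 3, -6],
 [0, 1, 0],
 [9, -3, 7]]
has determinant -2.) The finite-dimensional Fredholm alternative says: either (I - K) is invertible, or ker(I - K) ≠ {0} and then range(I - K) = ker((I - K)^*)^⊥, with dim ker(I - K) = dim ker((I - K)^*). Since det(I - K) ≠ 0, 1 is not an eigenvalue of K and ker(I - K) = {0}, so we are in the first case: for every y there is a unique x = (I - K)^(-1) y. Explicitly, by the Sherman–Morrison formula, (I - u v^T)^(-1) = I + u v^T/(1 - v·u), i.e. (I - K)^(-1) = I + K/(-2).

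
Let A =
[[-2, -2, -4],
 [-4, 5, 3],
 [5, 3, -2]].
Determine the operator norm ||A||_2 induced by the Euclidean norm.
||A||_2 ≈ 7.6694 (= sqrt(largest eigenvalue of A^T A))

||A||_2 = sigma_max(A) = sqrt(lambda_max(A^T A)). Form the symmetric matrix M = A^T A =
[[45, -1, -14],
 [-1, 38, 17],
 [-14, 17, 29]].
Its characteristic polynomial (trace, sum of principal 2x2 minors, determinant of M give the coefficients) is
  p(λ) = det(λ I - M) = λ^3 - 112λ^2 + 3631λ - 29584.
No integer candidate from the rational root theorem (±divisors of 29584) is a root, so the roots are irrational. The cubic discriminant is Δ = 568768964 > 0, so there are three distinct real roots. p(12) = -412 and p(13) = 888 have opposite signs, so a root lies in (12, 13); Newton's method refines it to λ ≈ 12.3047. p(40) = 456 and p(41) = -64 have opposite signs, so a root lies in (40, 41); Newton's method refines it to λ ≈ 40.8748. p(58) = -642 and p(59) = 152 have opposite signs, so a root lies in (58, 59); Newton's method refines it to λ ≈ 58.8204. Check (Vieta): the three roots sum to 112, matching tr M = 112.
So the eigenvalues of A^T A are ≈ 12.3047, 40.8748, 58.8204 (all ≥ 0, as they must be for A^T A). The largest is λ_max ≈ 58.8204, hence ||A||_2 = sqrt(λ_max) ≈ 7.6694.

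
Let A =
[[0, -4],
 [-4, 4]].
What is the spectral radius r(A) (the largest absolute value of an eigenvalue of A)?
r(A) = (4 + sqrt(80))/2 ≈ 6.4721

The eigenvalues of A are the roots of its characteristic polynomial. With M = A (coefficients from the trace and determinant):
  p(λ) = det(λ I - M) = λ^2 - 4λ - 16.
For λ^2 - 4λ - 16 the discriminant is 80. It is nonnegative but not a perfect square, so the roots are real and irrational: λ = (4 ± sqrt(80))/2 ≈ 6.4721, -2.4721.
Thus the eigenvalues (to 4 decimals) are 6.4721 (modulus 6.4721); -2.4721 (modulus 2.4721). The spectral radius is the largest modulus: r(A) = (4 + sqrt(80))/2 ≈ 6.4721. (Cross-check: r(A) ≤ ||A||_2 ≈ 6.4721; equality holds whenever A is normal, though it can also hold for some non-normal A.)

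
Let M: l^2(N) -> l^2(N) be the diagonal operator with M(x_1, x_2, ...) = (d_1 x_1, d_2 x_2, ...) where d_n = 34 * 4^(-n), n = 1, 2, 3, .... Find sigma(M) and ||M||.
sigma(M) = {34 * 4^(-n) : n ≥ 1} ∪ {0}; ||M|| = 17/2

A bounded diagonal operator on l^2 with diagonal entries d_n has spectrum equal to the closure of {d_n : n ≥ 1}: every d_n is an eigenvalue (with eigenvector e_n), so {d_n} ⊂ sigma(M); the spectrum is closed, so its closure is too; and for lambda not in the closure, (M - lambda I) has bounded inverse (the diagonal entries 1/(d_n - lambda) are bounded). For our sequence d_n = 34 * 4^(-n), n = 1, 2, 3, ...:
  - {d_n} = {34 * 4^(-n) : n ≥ 1}; the only limit point is 0
  - closure = {34 * 4^(-n) : n ≥ 1} ∪ {0}
For the norm: a diagonal operator has ||M|| = sup_n |d_n|. Here d_n = 34 * 4^(-n) is positive and decreasing, so sup_n |d_n| = d_1 = 34/4 = 17/2. So ||M|| = 17/2.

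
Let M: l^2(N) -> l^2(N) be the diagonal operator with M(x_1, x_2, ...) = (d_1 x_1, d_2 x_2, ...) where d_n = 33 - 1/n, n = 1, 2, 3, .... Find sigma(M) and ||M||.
sigma(M) = {33 - 1/n : n ≥ 1} ∪ {33}; ||M|| = 33

A bounded diagonal operator on l^2 with diagonal entries d_n has spectrum equal to the closure of {d_n : n ≥ 1}: every d_n is an eigenvalue (with eigenvector e_n), so {d_n} ⊂ sigma(M); the spectrum is closed, so its closure is too; and for lambda not in the closure, (M - lambda I) has bounded inverse (the diagonal entries 1/(d_n - lambda) are bounded). For our sequence d_n = 33 - 1/n, n = 1, 2, 3, ...:
  - {d_n} = {33 - 1/n : n ≥ 1}; the only limit point is 33
  - closure = {33 - 1/n : n ≥ 1} ∪ {33}
For the norm: a diagonal operator has ||M|| = sup_n |d_n|. Here d_n = 33 - 1/n increases monotonically from d_1 = 32 toward 33, with all terms in [32, 33); so sup_n |d_n| = 33 (the supremum is the limit, not attained). So ||M|| = 33.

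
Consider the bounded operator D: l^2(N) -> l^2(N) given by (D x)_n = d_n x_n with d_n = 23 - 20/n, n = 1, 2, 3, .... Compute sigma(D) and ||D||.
sigma(D) = {23 - 20/n : n ≥ 1} ∪ {23}; ||D|| = 23

A bounded diagonal operator on l^2 with diagonal entries d_n has spectrum equal to the closure of {d_n : n ≥ 1}: every d_n is an eigenvalue (with eigenvector e_n), so {d_n} ⊂ sigma(D); the spectrum is closed, so its closure is too; and for lambda not in the closure, (D - lambda I) has bounded inverse (the diagonal entries 1/(d_n - lambda) are bounded). For our sequence d_n = 23 - 20/n, n = 1, 2, 3, ...:
  - {d_n} = {23 - 20/n : n ≥ 1}; the only limit point is 23
  - closure = {23 - 20/n : n ≥ 1} ∪ {23}
For the norm: a diagonal operator has ||D|| = sup_n |d_n|. Here d_n = 23 - 20/n increases monotonically from d_1 = 3 toward 23, with all terms in [3, 23); so sup_n |d_n| = 23 (the supremum is the limit, not attained). So ||D|| = 23.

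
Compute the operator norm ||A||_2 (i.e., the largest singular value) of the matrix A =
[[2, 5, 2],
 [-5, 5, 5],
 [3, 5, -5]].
||A||_2 ≈ 9.3711 (= sqrt(largest eigenvalue of A^T A))

||A||_2 = sigma_max(A) = sqrt(lambda_max(A^T A)). Form the symmetric matrix M = A^T A =
[[38, 0, -36],
 [0, 75, 10],
 [-36, 10, 54]].
Its characteristic polynomial (trace, sum of principal 2x2 minors, determinant of M give the coefficients) is
  p(λ) = det(λ I - M) = λ^3 - 167λ^2 + 7556λ - 52900.
No integer candidate from the rational root theorem (±divisors of 52900) is a root, so the roots are irrational. The cubic discriminant is Δ = 7146761040 > 0, so there are three distinct real roots. p(8) = -2628 and p(9) = 2306 have opposite signs, so a root lies in (8, 9); Newton's method refines it to λ ≈ 8.5255. p(70) = 720 and p(71) = -360 have opposite signs, so a root lies in (70, 71); Newton's method refines it to λ ≈ 70.6574. p(87) = -1048 and p(88) = 252 have opposite signs, so a root lies in (87, 88); Newton's method refines it to λ ≈ 87.8172. Check (Vieta): the three roots sum to 167, matching tr M = 167.
So the eigenvalues of A^T A are ≈ 8.5255, 70.6574, 87.8172 (all ≥ 0, as they must be for A^T A). The largest is λ_max ≈ 87.8172, hence ||A||_2 = sqrt(λ_max) ≈ 9.3711.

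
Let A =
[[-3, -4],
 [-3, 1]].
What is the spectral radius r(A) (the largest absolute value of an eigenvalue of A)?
r(A) = 5

The eigenvalues of A are the roots of its characteristic polynomial. With M = A (coefficients from the trace and determinant):
  p(λ) = det(λ I - M) = λ^2 + 2λ - 15.
For λ^2 + 2λ - 15 the discriminant is 64. It is a perfect square (8^2), so the roots are rational: λ = (-2 ± 8)/2 = 3, -5.
Thus the eigenvalues (to 4 decimals) are 3 (modulus 3); -5 (modulus 5). The spectral radius is the largest modulus: r(A) = 5. (Cross-check: r(A) ≤ ||A||_2 ≈ 5.1492; equality holds whenever A is normal, though it can also hold for some non-normal A.)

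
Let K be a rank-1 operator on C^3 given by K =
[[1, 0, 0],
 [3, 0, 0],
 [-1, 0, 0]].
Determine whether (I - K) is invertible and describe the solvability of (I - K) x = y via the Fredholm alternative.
(I - K) is singular (det(I - K) = 0, i.e. 1 ∈ sigma(K)). (I - K) x = y is solvable iff y ⊥ ker((I - K)^*) = span{(1, 0, 0)}, i.e. iff y_1 = 0. When solvable, the solutions are x = y + c·(1, 3, -1), c arbitrary (ker(I - K) = span{(1, 3, -1)}, dimension 1).

K has rank 1, so it is an outer product K = u v^T: every row of K is a multiple of one row vector. Reading off the entries, u = (1, 3, -1) and v = (1, 0, 0) (row i of K equals u_i·v^T). A rank-one matrix u v^T satisfies K u = u (v·u) and kills the (2)-dimensional subspace v^⊥, so its characteristic polynomial is lambda^2 (lambda - v·u) with v·u = tr K = 1. Hence the eigenvalues of I - K are 1 (multiplicity 2) and 1 - (1) = 0, so det(I - K) = 0. (Direct check: I - K =
[[0, 0, 0],
 [-3, 1, 0],
 [1, 0, 1]]
has determinant 0.) So 1 is an eigenvalue of K and (I - K) is not invertible. The finite-dimensional Fredholm alternative says: either (I - K) is invertible, or ker(I - K) ≠ {0} and then range(I - K) = ker((I - K)^*)^⊥, with dim ker(I - K) = dim ker((I - K)^*). We are in the second case, so we need both kernels. Kernel of I - K: (I - K) u = u - u (v·u) = u - u = 0, so ker(I - K) = span{u} = span{(1, 3, -1)} (it is exactly 1-dimensional because rank(I - K) = 2). Kernel of the adjoint: K is real, so (I - K)^* = I - K^T = I - v u^T, and (I - v u^T) v = v - v (u·v) = 0; hence ker((I - K)^*) = span{v} = span{(1, 0, 0)}. Therefore (I - K) x = y is solvable iff <y, v> = 0, i.e. iff y_1 = 0. When this holds, K y = u (v·y) = 0, so (I - K) y = y and x = y is a particular solution; the full solution set is the line x = y + c·u = y + c·(1, 3, -1), c ∈ C.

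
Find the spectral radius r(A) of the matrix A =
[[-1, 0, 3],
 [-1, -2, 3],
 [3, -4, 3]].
r(A) ≈ 3.3434

The eigenvalues of A are the roots of its characteristic polynomial. With M = A (coefficients from the trace, the sum of principal 2x2 minors, and det A):
  p(λ) = det(λ I - M) = λ^3 - 4λ - 24.
No integer candidate from the rational root theorem (±divisors of 24) is a root, so the roots are irrational. The cubic discriminant is Δ = -15296 < 0, so there is one real root and a complex-conjugate pair. p(3) = -9 and p(4) = 24 have opposite signs, so a root lies in (3, 4); Newton's method refines it to λ ≈ 3.3434. Dividing out (λ - (3.3434)) leaves approximately λ^2 + 3.3434λ + 7.1783. For λ^2 + 3.3434λ + 7.1783 the discriminant is -17.535. It is negative, so the remaining roots are the complex-conjugate pair λ ≈ -1.6717 ± 2.0937i. Their product equals the constant term, so |λ|^2 ≈ 7.1783 and |λ| ≈ 2.6792.
Thus the eigenvalues (to 4 decimals) are 3.3434 (modulus 3.3434); -1.6717 ± 2.0937i (modulus 2.6792). The spectral radius is the largest modulus: r(A) ≈ 3.3434. (Cross-check: r(A) ≤ ||A||_2 ≈ 6.6458; equality holds whenever A is normal, though it can also hold for some non-normal A.)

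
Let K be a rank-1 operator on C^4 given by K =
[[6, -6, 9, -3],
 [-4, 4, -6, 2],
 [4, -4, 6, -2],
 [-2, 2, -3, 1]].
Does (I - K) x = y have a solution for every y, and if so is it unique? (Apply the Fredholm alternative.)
(I - K) is invertible (det(I - K) = -16 ≠ 0), so for every y in C^4 the equation (I - K) x = y has a unique solution.

K has rank 1, so it is an outer product K = u v^T: every row of K is a multiple of one row vector. Reading off the entries, u = (3, -2, 2, -1) and v = (2, -2, 3, -1) (row i of K equals u_i·v^T). A rank-one matrix u v^T satisfies K u = u (v·u) and kills the (3)-dimensional subspace v^⊥, so its characteristic polynomial is lambda^3 (lambda - v·u) with v·u = tr K = 17. Hence the eigenvalues of I - K are 1 (multiplicity 3) and 1 - (17) = -16, so det(I - K) = -16. (Direct check: I - K =
[[-5, 6, -9, 3],
 [4, -3, 6, -2],
 [-4, 4, -5, 2],
 [2, -2, 3, 0]]
has determinant -16.) The finite-dimensional Fredholm alternative says: either (I - K) is invertible, or ker(I - K) ≠ {0} and then range(I - K) = ker((I - K)^*)^⊥, with dim ker(I - K) = dim ker((I - K)^*). Since det(I - K) ≠ 0, 1 is not an eigenvalue of K and ker(I - K) = {0}, so we are in the first case: for every y there is a unique x = (I - K)^(-1) y. Explicitly, by the Sherman–Morrison formula, (I - u v^T)^(-1) = I + u v^T/(1 - v·u), i.e. (I - K)^(-1) = I + K/(-16).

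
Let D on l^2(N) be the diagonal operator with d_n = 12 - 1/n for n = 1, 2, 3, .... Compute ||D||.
||D|| = 12

For a diagonal operator on l^2 with entries d_n, ||D|| = sup_n |d_n|. Here d_1 = 11, d_2 = 23/2, ..., and d_n = 12 - 1/n increases monotonically toward 12. All terms lie in [11, 12), so |d_n| = d_n and the supremum is the limit 12, which is not attained by any individual d_n. Hence ||D|| = 12.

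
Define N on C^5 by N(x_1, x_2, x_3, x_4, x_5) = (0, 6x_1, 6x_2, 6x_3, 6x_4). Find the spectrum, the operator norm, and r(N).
sigma(N) = {0}; ||N|| = 6; r(N) = 0. (N is nilpotent with N^5 = 0.)

On C^5, N is a strictly lower-triangular matrix with 6 on the subdiagonal and zeros elsewhere, so its characteristic polynomial is lambda^5 and every eigenvalue is 0: sigma(N) = {0}. For the operator norm, N e_i = 6e_{i+1} for i = 1, ..., 4 and N e_5 = 0, so the singular values of N are 6 (with multiplicity 4) and 0; hence ||N|| = 6. The spectral radius r(N) = max|lambda| = 0. Note ||N|| > r(N) — characteristic of non-normal nilpotent operators. Indeed N^5 = 0.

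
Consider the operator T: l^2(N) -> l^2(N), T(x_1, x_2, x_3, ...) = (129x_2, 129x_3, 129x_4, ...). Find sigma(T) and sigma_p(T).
sigma(T) = closed disk {z in C : |z| ≤ 129}; sigma_p(T) = open disk {z in C : |z| < 129}

Note T = 129·V where V is the unit left shift (V x)_k = x_{k+1}; so sigma(T) = 129·sigma(V) and ||T|| = 129||V||. ||T x||^2 = 16641sum_{k≥2} |x_k|^2 ≤ 16641||x||^2, with equality on {x : x_1 = 0}, so ||T|| = 129. For any lambda with |lambda| < 129, set r = lambda/129 (|r| < 1); the vector x = (1, r, r^2, ...) is in l^2 and satisfies T x = 129(r, r^2, ...) = lambda x, so lambda is an eigenvalue. On the boundary |lambda| = 129 the geometric series diverges, so no l^2 eigenvector exists, but these lambda lie in the approximate point spectrum. Hence sigma(T) is the closed disk of radius 129 and sigma_p(T) is the open disk.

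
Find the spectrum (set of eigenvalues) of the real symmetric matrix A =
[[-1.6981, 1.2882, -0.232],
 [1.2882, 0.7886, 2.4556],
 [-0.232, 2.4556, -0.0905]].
sigma(A) ≈ {-3, -1, 3}

A is real symmetric, so its spectrum consists of real eigenvalues. Expanding the characteristic polynomial of the displayed matrix gives
  det(λ I - A) = p(λ) = λ^3 + (1)λ^2 + (-9)λ + (-9).
Solving p(λ) = 0 yields eigenvalues ≈ -3, -1, 3. (A is shown rounded to 4 decimals, so these recover the underlying integer eigenvalues to within that precision.)
Verification: the trace of A = -1 equals the sum of eigenvalues -1, and det(A) ≈ 9.0006 matches the eigenvalue product 9.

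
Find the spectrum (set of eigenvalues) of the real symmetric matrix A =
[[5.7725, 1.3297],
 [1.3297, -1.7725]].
sigma(A) ≈ {-2, 6}

A is real symmetric, so its spectrum consists of real eigenvalues. Expanding the characteristic polynomial of the displayed matrix gives
  det(λ I - A) = p(λ) = λ^2 + (-4)λ + (-12).
Solving p(λ) = 0 yields eigenvalues ≈ -2, 6. (A is shown rounded to 4 decimals, so these recover the underlying integer eigenvalues to within that precision.)
Verification: the trace of A = 4 equals the sum of eigenvalues 4, and det(A) ≈ -11.9999 matches the eigenvalue product -12.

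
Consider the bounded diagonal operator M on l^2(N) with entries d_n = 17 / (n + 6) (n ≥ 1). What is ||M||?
||M|| = 17/7 (attained at n = 1)

For M diagonal, ||M|| = sup_n |d_n| = sup_n 17/(n + 6). This is positive and strictly decreasing in n, so the supremum is attained at n = 1: d_1 = 17/(1 + 6) = 17/7. Hence ||M|| = 17/7.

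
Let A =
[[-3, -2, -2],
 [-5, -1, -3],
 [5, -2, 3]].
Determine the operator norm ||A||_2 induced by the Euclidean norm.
||A||_2 ≈ 9.0001 (= sqrt(largest eigenvalue of A^T A))

||A||_2 = sigma_max(A) = sqrt(lambda_max(A^T A)). Form the symmetric matrix M = A^T A =
[[59, 1, 36],
 [1, 9, 1],
 [36, 1, 22]].
Its characteristic polynomial (trace, sum of principal 2x2 minors, determinant of M give the coefficients) is
  p(λ) = det(λ I - M) = λ^3 - 90λ^2 + 729λ - 9.
No integer candidate from the rational root theorem (±divisors of 9) is a root, so the roots are irrational. The cubic discriminant is Δ = 2739372777 > 0, so there are three distinct real roots. p(0) = -9 and p(1) = 631 have opposite signs, so a root lies in (0, 1); Newton's method refines it to λ ≈ 0.0124. p(8) = 575 and p(9) = -9 have opposite signs, so a root lies in (8, 9); Newton's method refines it to λ ≈ 8.9861. p(81) = -9 and p(82) = 5977 have opposite signs, so a root lies in (81, 82); Newton's method refines it to λ ≈ 81.0015. Check (Vieta): the three roots sum to 90, matching tr M = 90.
So the eigenvalues of A^T A are ≈ 0.0124, 8.9861, 81.0015 (all ≥ 0, as they must be for A^T A). The largest is λ_max ≈ 81.0015, hence ||A||_2 = sqrt(λ_max) ≈ 9.0001.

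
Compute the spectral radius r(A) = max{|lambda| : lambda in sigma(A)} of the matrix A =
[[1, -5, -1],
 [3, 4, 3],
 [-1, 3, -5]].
r(A) ≈ 5.7963

The eigenvalues of A are the roots of its characteristic polynomial. With M = A (coefficients from the trace, the sum of principal 2x2 minors, and det A):
  p(λ) = det(λ I - M) = λ^3 - 16λ + 102.
No integer candidate from the rational root theorem (±divisors of 102) is a root, so the roots are irrational. The cubic discriminant is Δ = -264524 < 0, so there is one real root and a complex-conjugate pair. p(-6) = -18 and p(-5) = 57 have opposite signs, so a root lies in (-6, -5); Newton's method refines it to λ ≈ -5.7963. Dividing out (λ - (-5.7963)) leaves approximately λ^2 - 5.7963λ + 17.5974. For λ^2 - 5.7963λ + 17.5974 the discriminant is -36.7921. It is negative, so the remaining roots are the complex-conjugate pair λ ≈ 2.8982 ± 3.0328i. Their product equals the constant term, so |λ|^2 ≈ 17.5974 and |λ| ≈ 4.1949.
Thus the eigenvalues (to 4 decimals) are -5.7963 (modulus 5.7963); 2.8982 ± 3.0328i (modulus 4.1949). The spectral radius is the largest modulus: r(A) ≈ 5.7963. (Cross-check: r(A) ≤ ||A||_2 ≈ 7.1619; equality holds whenever A is normal, though it can also hold for some non-normal A.)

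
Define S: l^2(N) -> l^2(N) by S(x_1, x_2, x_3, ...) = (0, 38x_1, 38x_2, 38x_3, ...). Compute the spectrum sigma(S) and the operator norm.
sigma(S) = closed disk {z in C : |z| ≤ 38}; ||S|| = 38

Note S = 38·U where U is the unit right shift (U x)_k = x_{k-1} (with x_0 := 0); so ||S|| = 38||U|| and sigma(S) = 38·sigma(U). ||S x||^2 = sum_{k≥1} |38x_k|^2 = 1444||x||^2, so ||S|| = 38 and sigma(S) ⊂ {|z| ≤ 38}. For any |lambda| < 38, the equation (S - lambda I) x = 0 forces x_1 = 0, then 38x_k = lambda x_{k+1} ⇒ x = 0, so S has no eigenvalues. But (S - lambda I) is not surjective for |lambda| < 38: solving (S - lambda I) x = e_1 would require x_n proportional to (lambda/38)^(-n), which is not in l^2. So every |lambda| < 38 lies in the residual spectrum. The boundary |lambda| = 38 is in the approximate point spectrum (the spectrum is closed). Hence sigma(S) is the closed disk of radius 38.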